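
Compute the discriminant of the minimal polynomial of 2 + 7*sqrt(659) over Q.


The element 2 + 7*sqrt(659) has minimal polynomial:
x^2 - 4*x - 32287
Discriminant = (-4)^2 - 4*(-32287)
= 16 + 129148
= 129164

129164


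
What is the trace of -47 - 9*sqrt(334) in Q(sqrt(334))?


Tr(a + b*sqrt(d)) = (a + b*sqrt(d)) + (a - b*sqrt(d)) = 2a
= 2 * (-47)
= -94

-94


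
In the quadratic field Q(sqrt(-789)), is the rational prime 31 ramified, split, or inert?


K = Q(sqrt(-789)). Since d mod 4 = 3, disc(K) = -3156.
Check p | disc: -3156 mod 31 = 6.
p does not divide disc. Compute Legendre symbol (d/p):
17^((31-1)/2) mod 31 = -1
(d/p) = -1, so p is inert: (p) stays prime with e=1, f=2, g=1.
Therefore p is inert.

inert


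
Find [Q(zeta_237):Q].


The degree equals Euler's totient phi(237).
237 = 3 * 79
phi(237) = 156

156


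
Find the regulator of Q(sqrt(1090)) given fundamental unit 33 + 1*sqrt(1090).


epsilon = 33 + 1*sqrt(1090)
= 66.0151
R = ln(66.0151)
= 4.1899

4.1899


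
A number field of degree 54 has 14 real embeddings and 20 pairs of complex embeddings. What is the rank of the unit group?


By Dirichlet's unit theorem:
rank = r1 + r2 - 1
= 14 + 20 - 1
= 33

33


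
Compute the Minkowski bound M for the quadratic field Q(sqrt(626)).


d = 626, d mod 4 = 2, so disc(K) = 4d = 2504; |disc(K)| = 2504
Real quadratic field, so n = 2, s = r2 = 0, r1 = 2
M = (n!/n^n) * (4/pi)^s * sqrt(|disc(K)|) = (2!/2^2) * (4/pi)^0 * sqrt(2504)
= 0.5 * 1.000000 * 50.039984
= 25.0200

25.0200


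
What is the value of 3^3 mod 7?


p = 7 is prime and the exponent is (p-1)/2 = 3, so by Euler's criterion 3^3 = (3/7) = +1 or -1 mod 7.
Compute by square-and-multiply:
  3 = 2 + 1 (binary 11)
  Repeated squaring mod 7: 3^1 = 3, 3^2 = 2
  3^3 = 3^2 * 3^1 = 2 * 3 mod 7
    2 * 3 = 6 = 6 mod 7
  3^3 = 6 mod 7
Result 6 = p - 1 = -1 mod 7: 3 is a quadratic non-residue mod 7. As a residue in [0, p-1] the value is 6.
3^3 mod 7 = 6

6


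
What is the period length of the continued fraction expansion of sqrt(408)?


Run the CF algorithm for sqrt(408).
a_0 = floor(sqrt(408)) = 20; set m_0=0, q_0=1.
Recurrence: m' = q*a - m,  q' = (d - m'^2)/q,  a' = floor((a_0 + m')/q').
  step 1: m=20, q=8, a=5
  step 2: m=20, q=1, a=40
a_2 = 2*a_0 = 40, so the period closes here.
sqrt(408) = [20; 5, 40]
Period length = 2

2


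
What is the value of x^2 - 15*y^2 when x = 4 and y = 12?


x^2 - d*y^2
= 4^2 - 15*12^2
= 16 - 2160
= -2144

-2144


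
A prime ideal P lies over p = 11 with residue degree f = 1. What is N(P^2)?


N(P^a) = p^(a*f)
= 11^(2*1)
= 11^2
= 121

121


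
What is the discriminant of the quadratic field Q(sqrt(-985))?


For K = Q(sqrt(d)) with d squarefree: disc(K) = d if d = 1 mod 4, and disc(K) = 4d if d = 2 or 3 mod 4.
Here d = -985, and d mod 4 = 3.
d = 3 mod 4, not 1 (O_K = Z[sqrt(d)]), so disc(K) = 4d = 4 * (-985) = -3940

-3940


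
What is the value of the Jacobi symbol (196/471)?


Compute (196/471) via quadratic reciprocity:
  pull out 2: (2/471) = +1  (since 471 mod 8 = 7)
  pull out 2: (2/471) = +1  (since 471 mod 8 = 7)
  reciprocity: (49/471) -> +(471/49)
  reduce: (30/49)
  pull out 2: (2/49) = +1  (since 49 mod 8 = 1)
  reciprocity: (15/49) -> +(49/15)
  reduce: (4/15)
  pull out 2: (2/15) = +1  (since 15 mod 8 = 7)
  pull out 2: (2/15) = +1  (since 15 mod 8 = 7)
  (1/15) = 1
Product of signs = 1

1


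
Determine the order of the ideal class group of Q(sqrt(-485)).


K = Q(sqrt(-485)). d mod 4 = 3, so D = disc(K) = 4d = -1940
h(K) equals the number of primitive reduced positive-definite forms (a, b, c) = a*x^2 + b*x*y + c*y^2 with b^2 - 4ac = D,
where reduced means |b| <= a <= c, with b >= 0 whenever |b| = a or a = c, and primitive means gcd(a, b, c) = 1.
Reduced forces 3a^2 <= |D| = 1940, so 1 <= a <= 25; b must have the parity of D, and c = (b^2 - D)/(4a) must be an integer >= a.
Enumerate a = 1..25, b in [-a, a]:
  a=1: (1, 0, 485)  [1]
  a=2: (2, 2, 243)  [1]
  a=3: (3, -2, 162), (3, 2, 162)  [2]
  a=4: none
  a=5: (5, 0, 97)  [1]
  a=6: (6, -2, 81), (6, 2, 81)  [2]
  a=7..8: none
  a=9: (9, -2, 54), (9, 2, 54)  [2]
  a=10: (10, 10, 51)  [1]
  a=11..12: none
  a=13: (13, -6, 38), (13, 6, 38)  [2]
  a=14: none
  a=15: (15, -10, 34), (15, 10, 34)  [2]
  a=16: none
  a=17: (17, -10, 30), (17, 10, 30)  [2]
  a=18: (18, -2, 27), (18, 2, 27)  [2]
  a=19: (19, -6, 26), (19, 6, 26)  [2]
  a=20..25: none
Total reduced forms: 1 + 1 + 2 + 1 + 2 + 2 + 1 + 2 + 2 + 2 + 2 + 2 = 20
h = 20

20


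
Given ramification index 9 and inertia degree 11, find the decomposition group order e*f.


|D_P| = e * f
= 9 * 11
= 99

99


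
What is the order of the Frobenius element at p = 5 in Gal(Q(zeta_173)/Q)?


The Frobenius at p in Gal(Q(zeta_n)/Q) = (Z/nZ)* is the class of p, so its order is ord_173(5), the smallest k >= 1 with 5^k = 1 mod 173.
n = 173 = 173, phi(173) = 172; the order divides phi(n).
Divisors of 172: 1, 2, 4, 43, 86, 172
Repeated squaring mod 173: 5^1 = 5, 5^2 = 25, 5^4 = 106, 5^8 = 164, 5^16 = 81, 5^32 = 160, 5^64 = 169, 5^128 = 16
Test divisors in increasing order:
  k=1: 5^1 = 5 mod 173
  k=2: 5^2 = 25 mod 173
  k=4: 5^4 = 106 mod 173
  k=43: 5^43 = 160 * 164 * 25 * 5 = 93 mod 173
  k=86: 5^86 = 169 * 81 * 106 * 25 = 172 mod 173
  k=172: 5^172 = 16 * 160 * 164 * 106 = 1 mod 173  <- first divisor giving 1
Order = 172

172


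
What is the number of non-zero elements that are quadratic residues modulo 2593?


For prime p, the number of non-zero quadratic residues is (p-1)/2.
= (2593-1)/2
= 1296

1296


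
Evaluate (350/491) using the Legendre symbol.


p = 491 is prime, so compute (350/491) with the reciprocity algorithm (Jacobi-symbol steps: pull out 2s via (2/n), flip via reciprocity, reduce):
  pull out 2: (2/491) = -1  (since 491 mod 8 = 3)
  reciprocity: (175/491) -> -(491/175)
  reduce: (141/175)
  reciprocity: (141/175) -> +(175/141)
  reduce: (34/141)
  pull out 2: (2/141) = -1  (since 141 mod 8 = 5)
  reciprocity: (17/141) -> +(141/17)
  reduce: (5/17)
  reciprocity: (5/17) -> +(17/5)
  reduce: (2/5)
  pull out 2: (2/5) = -1  (since 5 mod 8 = 5)
  (1/5) = 1
Product of signs = 1
(350/491) = 1

1


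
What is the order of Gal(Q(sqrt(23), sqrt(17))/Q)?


The 2 square roots of distinct primes are multiplicatively independent over Q,
so [K:Q] = 2^2 and Gal(K/Q) is isomorphic to (Z/2Z)^2.
|Gal| = 2^2 = 4

4


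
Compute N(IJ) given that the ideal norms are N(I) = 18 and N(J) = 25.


N(IJ) = N(I) * N(J)
= 18 * 25
= 450

450


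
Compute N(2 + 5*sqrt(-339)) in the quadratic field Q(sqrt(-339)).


N(a + b*sqrt(d)) = a^2 - d*b^2
= (2)^2 - (-339)*(5)^2
= 4 + 8475
= 8479

8479


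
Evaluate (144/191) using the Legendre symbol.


p = 191 is prime, so compute (144/191) with the reciprocity algorithm (Jacobi-symbol steps: pull out 2s via (2/n), flip via reciprocity, reduce):
  pull out 2: (2/191) = +1  (since 191 mod 8 = 7)
  pull out 2: (2/191) = +1  (since 191 mod 8 = 7)
  pull out 2: (2/191) = +1  (since 191 mod 8 = 7)
  pull out 2: (2/191) = +1  (since 191 mod 8 = 7)
  reciprocity: (9/191) -> +(191/9)
  reduce: (2/9)
  pull out 2: (2/9) = +1  (since 9 mod 8 = 1)
  (1/9) = 1
Product of signs = 1
(144/191) = 1

1


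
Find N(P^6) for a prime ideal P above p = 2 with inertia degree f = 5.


N(P^a) = p^(a*f)
= 2^(6*5)
= 2^30
= 1073741824

1073741824


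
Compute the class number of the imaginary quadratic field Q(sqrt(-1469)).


K = Q(sqrt(-1469)). d mod 4 = 3, so D = disc(K) = 4d = -5876
h(K) equals the number of primitive reduced positive-definite forms (a, b, c) = a*x^2 + b*x*y + c*y^2 with b^2 - 4ac = D,
where reduced means |b| <= a <= c, with b >= 0 whenever |b| = a or a = c, and primitive means gcd(a, b, c) = 1.
Reduced forces 3a^2 <= |D| = 5876, so 1 <= a <= 44; b must have the parity of D, and c = (b^2 - D)/(4a) must be an integer >= a.
Enumerate a = 1..44, b in [-a, a]:
  a=1: (1, 0, 1469)  [1]
  a=2: (2, 2, 735)  [1]
  a=3: (3, -2, 490), (3, 2, 490)  [2]
  a=4: none
  a=5: (5, -2, 294), (5, 2, 294)  [2]
  a=6: (6, -2, 245), (6, 2, 245)  [2]
  a=7: (7, -2, 210), (7, 2, 210)  [2]
  a=8: none
  a=9: (9, -8, 165), (9, 8, 165)  [2]
  a=10: (10, -2, 147), (10, 2, 147)  [2]
  a=11: (11, -8, 135), (11, 8, 135)  [2]
  a=12: none
  a=13: (13, 0, 113)  [1]
  a=14: (14, -2, 105), (14, 2, 105)  [2]
  a=15: (15, -8, 99), (15, -2, 98), (15, 2, 98), (15, 8, 99)  [4]
  a=16..17: none
  a=18: (18, -10, 83), (18, 10, 83)  [2]
  a=19..20: none
  a=21: (21, -16, 73), (21, -2, 70), (21, 2, 70), (21, 16, 73)  [4]
  a=22: (22, -14, 69), (22, 14, 69)  [2]
  a=23: (23, -14, 66), (23, 14, 66)  [2]
  a=24: none
  a=25: (25, -18, 62), (25, 18, 62)  [2]
  a=26: (26, 26, 63)  [1]
  a=27: (27, -8, 55), (27, 8, 55)  [2]
  a=28..29: none
  a=30: (30, -22, 53), (30, -2, 49), (30, 2, 49), (30, 22, 53)  [4]
  a=31: (31, -18, 50), (31, 18, 50)  [2]
  a=32: none
  a=33: (33, -14, 46), (33, -8, 45), (33, 8, 45), (33, 14, 46)  [4]
  a=34: none
  a=35: (35, -12, 43), (35, -2, 42), (35, 2, 42), (35, 12, 43)  [4]
  a=36: none
  a=37: (37, -28, 45), (37, 28, 45)  [2]
  a=38: none
  a=39: (39, -26, 42), (39, 26, 42)  [2]
  a=40..44: none
Total reduced forms: 1 + 1 + 2 + 2 + 2 + 2 + 2 + 2 + 2 + 1 + 2 + 4 + 2 + 4 + 2 + 2 + 2 + 1 + 2 + 4 + 2 + 4 + 4 + 2 + 2 = 56
h = 56

56


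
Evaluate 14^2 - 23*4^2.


x^2 - d*y^2
= 14^2 - 23*4^2
= 196 - 368
= -172

-172


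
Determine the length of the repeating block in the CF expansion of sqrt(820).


Run the CF algorithm for sqrt(820).
a_0 = floor(sqrt(820)) = 28; set m_0=0, q_0=1.
Recurrence: m' = q*a - m,  q' = (d - m'^2)/q,  a' = floor((a_0 + m')/q').
  step 1: m=28, q=36, a=1
  step 2: m=8, q=21, a=1
  step 3: m=13, q=31, a=1
  step 4: m=18, q=16, a=2
  step 5: m=14, q=39, a=1
  step 6: m=25, q=5, a=10
  step 7: m=25, q=39, a=1
  step 8: m=14, q=16, a=2
  step 9: m=18, q=31, a=1
  step 10: m=13, q=21, a=1
  step 11: m=8, q=36, a=1
  step 12: m=28, q=1, a=56
a_12 = 2*a_0 = 56, so the period closes here.
sqrt(820) = [28; 1, 1, 1, 2, 1, 10, 1, 2, 1, 1, 1, 56]
Period length = 12

12


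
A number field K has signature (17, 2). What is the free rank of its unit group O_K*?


By Dirichlet's unit theorem:
rank = r1 + r2 - 1
= 17 + 2 - 1
= 18

18


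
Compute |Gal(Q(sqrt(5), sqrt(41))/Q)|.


The 2 square roots of distinct primes are multiplicatively independent over Q,
so [K:Q] = 2^2 and Gal(K/Q) is isomorphic to (Z/2Z)^2.
|Gal| = 2^2 = 4

4


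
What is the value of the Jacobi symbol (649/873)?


Compute (649/873) via quadratic reciprocity:
  reciprocity: (649/873) -> +(873/649)
  reduce: (224/649)
  pull out 2: (2/649) = +1  (since 649 mod 8 = 1)
  pull out 2: (2/649) = +1  (since 649 mod 8 = 1)
  pull out 2: (2/649) = +1  (since 649 mod 8 = 1)
  pull out 2: (2/649) = +1  (since 649 mod 8 = 1)
  pull out 2: (2/649) = +1  (since 649 mod 8 = 1)
  reciprocity: (7/649) -> +(649/7)
  reduce: (5/7)
  reciprocity: (5/7) -> +(7/5)
  reduce: (2/5)
  pull out 2: (2/5) = -1  (since 5 mod 8 = 5)
  (1/5) = 1
Product of signs = -1

-1


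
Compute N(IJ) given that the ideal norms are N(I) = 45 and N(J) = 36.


N(IJ) = N(I) * N(J)
= 45 * 36
= 1620

1620


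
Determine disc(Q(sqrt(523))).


For K = Q(sqrt(d)) with d squarefree: disc(K) = d if d = 1 mod 4, and disc(K) = 4d if d = 2 or 3 mod 4.
Here d = 523, and d mod 4 = 3.
d = 3 mod 4, not 1 (O_K = Z[sqrt(d)]), so disc(K) = 4d = 4 * (523) = 2092

2092


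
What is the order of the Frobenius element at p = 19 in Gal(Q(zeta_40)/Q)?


The Frobenius at p in Gal(Q(zeta_n)/Q) = (Z/nZ)* is the class of p, so its order is ord_40(19), the smallest k >= 1 with 19^k = 1 mod 40.
n = 40 = 2^3 * 5, phi(40) = 16; the order divides phi(n).
Divisors of 16: 1, 2, 4, 8, 16
Repeated squaring mod 40: 19^1 = 19, 19^2 = 1, 19^4 = 1, 19^8 = 1, 19^16 = 1
Test divisors in increasing order:
  k=1: 19^1 = 19 mod 40
  k=2: 19^2 = 1 mod 40  <- first divisor giving 1
Order = 2

2


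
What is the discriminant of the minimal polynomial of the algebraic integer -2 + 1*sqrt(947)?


The element -2 + 1*sqrt(947) has minimal polynomial:
x^2 + 4*x - 943
Discriminant = (4)^2 - 4*(-943)
= 16 + 3772
= 3788

3788


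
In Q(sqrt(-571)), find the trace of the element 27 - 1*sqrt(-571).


Tr(a + b*sqrt(d)) = (a + b*sqrt(d)) + (a - b*sqrt(d)) = 2a
= 2 * (27)
= 54

54


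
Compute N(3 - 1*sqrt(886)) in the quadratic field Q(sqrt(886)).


N(a + b*sqrt(d)) = a^2 - d*b^2
= (3)^2 - (886)*(-1)^2
= 9 - 886
= -877

-877


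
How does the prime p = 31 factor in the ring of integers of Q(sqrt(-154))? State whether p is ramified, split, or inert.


K = Q(sqrt(-154)). Since d mod 4 = 2, disc(K) = -616.
Check p | disc: -616 mod 31 = 4.
p does not divide disc. Compute Legendre symbol (d/p):
1^((31-1)/2) mod 31 = 1
(d/p) = 1, so p splits: (p) = P*P' with e=1, f=1, g=2.
Therefore p is split.

split


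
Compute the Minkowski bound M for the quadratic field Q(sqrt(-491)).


d = -491, d mod 4 = 1, so disc(K) = d = -491; |disc(K)| = 491
Imaginary quadratic field, so n = 2, s = r2 = 1, r1 = 0
M = (n!/n^n) * (4/pi)^s * sqrt(|disc(K)|) = (2!/2^2) * (4/pi)^1 * sqrt(491)
= 0.5 * 1.273240 * 22.158520
= 14.1066

14.1066


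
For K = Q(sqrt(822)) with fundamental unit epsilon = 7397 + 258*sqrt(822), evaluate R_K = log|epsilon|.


epsilon = 7397 + 258*sqrt(822)
= 14793.9999
R = ln(14793.9999)
= 9.6020

9.6020


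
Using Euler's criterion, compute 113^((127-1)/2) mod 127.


p = 127 is prime and the exponent is (p-1)/2 = 63, so by Euler's criterion 113^63 = (113/127) = +1 or -1 mod 127.
Compute by square-and-multiply:
  63 = 32 + 16 + 8 + 4 + 2 + 1 (binary 111111)
  Repeated squaring mod 127: 113^1 = 113, 113^2 = 69, 113^4 = 62, 113^8 = 34, 113^16 = 13, 113^32 = 42
  113^63 = 113^32 * 113^16 * 113^8 * 113^4 * 113^2 * 113^1 = 42 * 13 * 34 * 62 * 69 * 113 mod 127
    42 * 13 = 546 = 38 mod 127
    38 * 34 = 1292 = 22 mod 127
    22 * 62 = 1364 = 94 mod 127
    94 * 69 = 6486 = 9 mod 127
    9 * 113 = 1017 = 1 mod 127
  113^63 = 1 mod 127
Result 1: 113 is a quadratic residue mod 127.
113^63 mod 127 = 1

1


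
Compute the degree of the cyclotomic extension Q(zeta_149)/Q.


The degree equals Euler's totient phi(149).
149 = 149
phi(149) = 148

148


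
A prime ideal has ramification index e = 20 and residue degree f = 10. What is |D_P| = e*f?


|D_P| = e * f
= 20 * 10
= 200

200


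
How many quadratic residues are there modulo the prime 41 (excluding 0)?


For prime p, the number of non-zero quadratic residues is (p-1)/2.
= (41-1)/2
= 20

20


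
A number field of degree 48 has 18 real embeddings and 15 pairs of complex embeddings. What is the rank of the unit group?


By Dirichlet's unit theorem:
rank = r1 + r2 - 1
= 18 + 15 - 1
= 32

32


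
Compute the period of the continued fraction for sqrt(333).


Run the CF algorithm for sqrt(333).
a_0 = floor(sqrt(333)) = 18; set m_0=0, q_0=1.
Recurrence: m' = q*a - m,  q' = (d - m'^2)/q,  a' = floor((a_0 + m')/q').
  step 1: m=18, q=9, a=4
  step 2: m=18, q=1, a=36
a_2 = 2*a_0 = 36, so the period closes here.
sqrt(333) = [18; 4, 36]
Period length = 2

2


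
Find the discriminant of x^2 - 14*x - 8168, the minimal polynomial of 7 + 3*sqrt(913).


The element 7 + 3*sqrt(913) has minimal polynomial:
x^2 - 14*x - 8168
Discriminant = (-14)^2 - 4*(-8168)
= 196 + 32672
= 32868

32868


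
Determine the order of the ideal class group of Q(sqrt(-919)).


K = Q(sqrt(-919)). d mod 4 = 1, so D = disc(K) = d = -919
h(K) equals the number of primitive reduced positive-definite forms (a, b, c) = a*x^2 + b*x*y + c*y^2 with b^2 - 4ac = D,
where reduced means |b| <= a <= c, with b >= 0 whenever |b| = a or a = c, and primitive means gcd(a, b, c) = 1.
Reduced forces 3a^2 <= |D| = 919, so 1 <= a <= 17; b must have the parity of D, and c = (b^2 - D)/(4a) must be an integer >= a.
Enumerate a = 1..17, b in [-a, a]:
  a=1: (1, 1, 230)  [1]
  a=2: (2, -1, 115), (2, 1, 115)  [2]
  a=3: none
  a=4: (4, -3, 58), (4, 3, 58)  [2]
  a=5: (5, -1, 46), (5, 1, 46)  [2]
  a=6..7: none
  a=8: (8, -3, 29), (8, 3, 29)  [2]
  a=9: none
  a=10: (10, -9, 25), (10, -1, 23), (10, 1, 23), (10, 9, 25)  [4]
  a=11: (11, -7, 22), (11, 7, 22)  [2]
  a=12: none
  a=13: (13, -11, 20), (13, 11, 20)  [2]
  a=14..15: none
  a=16: (16, -13, 17), (16, 13, 17)  [2]
  a=17: none
Total reduced forms: 1 + 2 + 2 + 2 + 2 + 4 + 2 + 2 + 2 = 19
h = 19

19


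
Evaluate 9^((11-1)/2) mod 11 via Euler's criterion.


p = 11 is prime and the exponent is (p-1)/2 = 5, so by Euler's criterion 9^5 = (9/11) = +1 or -1 mod 11.
Compute by square-and-multiply:
  5 = 4 + 1 (binary 101)
  Repeated squaring mod 11: 9^1 = 9, 9^2 = 4, 9^4 = 5
  9^5 = 9^4 * 9^1 = 5 * 9 mod 11
    5 * 9 = 45 = 1 mod 11
  9^5 = 1 mod 11
Result 1: 9 is a quadratic residue mod 11.
9^5 mod 11 = 1

1


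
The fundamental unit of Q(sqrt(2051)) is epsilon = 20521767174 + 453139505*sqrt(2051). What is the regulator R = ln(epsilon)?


epsilon = 20521767174 + 453139505*sqrt(2051)
= 4.1044e+10
R = ln(4.1044e+10)
= 24.4379

24.4379


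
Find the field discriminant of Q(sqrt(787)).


For K = Q(sqrt(d)) with d squarefree: disc(K) = d if d = 1 mod 4, and disc(K) = 4d if d = 2 or 3 mod 4.
Here d = 787, and d mod 4 = 3.
d = 3 mod 4, not 1 (O_K = Z[sqrt(d)]), so disc(K) = 4d = 4 * (787) = 3148

3148


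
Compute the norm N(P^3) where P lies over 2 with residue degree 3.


N(P^a) = p^(a*f)
= 2^(3*3)
= 2^9
= 512

512


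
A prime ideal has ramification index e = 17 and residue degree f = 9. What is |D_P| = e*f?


|D_P| = e * f
= 17 * 9
= 153

153


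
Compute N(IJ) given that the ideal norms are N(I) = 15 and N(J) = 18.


N(IJ) = N(I) * N(J)
= 15 * 18
= 270

270


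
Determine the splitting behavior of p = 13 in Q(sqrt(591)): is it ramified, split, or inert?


K = Q(sqrt(591)). Since d mod 4 = 3, disc(K) = 2364.
Check p | disc: 2364 mod 13 = 11.
p does not divide disc. Compute Legendre symbol (d/p):
6^((13-1)/2) mod 13 = -1
(d/p) = -1, so p is inert: (p) stays prime with e=1, f=2, g=1.
Therefore p is inert.

inert


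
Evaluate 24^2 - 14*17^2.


x^2 - d*y^2
= 24^2 - 14*17^2
= 576 - 4046
= -3470

-3470


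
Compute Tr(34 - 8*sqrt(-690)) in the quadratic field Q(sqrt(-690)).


Tr(a + b*sqrt(d)) = (a + b*sqrt(d)) + (a - b*sqrt(d)) = 2a
= 2 * (34)
= 68

68


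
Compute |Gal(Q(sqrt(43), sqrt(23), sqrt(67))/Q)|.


The 3 square roots of distinct primes are multiplicatively independent over Q,
so [K:Q] = 2^3 and Gal(K/Q) is isomorphic to (Z/2Z)^3.
|Gal| = 2^3 = 8

8


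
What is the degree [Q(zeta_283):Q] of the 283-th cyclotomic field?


The degree equals Euler's totient phi(283).
283 = 283
phi(283) = 282

282


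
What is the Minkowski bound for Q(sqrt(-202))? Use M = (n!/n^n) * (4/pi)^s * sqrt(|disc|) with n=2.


d = -202, d mod 4 = 2, so disc(K) = 4d = -808; |disc(K)| = 808
Imaginary quadratic field, so n = 2, s = r2 = 1, r1 = 0
M = (n!/n^n) * (4/pi)^s * sqrt(|disc(K)|) = (2!/2^2) * (4/pi)^1 * sqrt(808)
= 0.5 * 1.273240 * 28.425341
= 18.0961

18.0961


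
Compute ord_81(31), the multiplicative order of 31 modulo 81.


We want ord_81(31), the smallest k >= 1 with 31^k = 1 mod 81.
n = 81 = 3^4, phi(81) = 54; the order divides phi(n).
Divisors of 54: 1, 2, 3, 6, 9, 18, 27, 54
Repeated squaring mod 81: 31^1 = 31, 31^2 = 70, 31^4 = 40, 31^8 = 61, 31^16 = 76, 31^32 = 25
Test divisors in increasing order:
  k=1: 31^1 = 31 mod 81
  k=2: 31^2 = 70 mod 81
  k=3: 31^3 = 70 * 31 = 64 mod 81
  k=6: 31^6 = 40 * 70 = 46 mod 81
  k=9: 31^9 = 61 * 31 = 28 mod 81
  k=18: 31^18 = 76 * 70 = 55 mod 81
  k=27: 31^27 = 76 * 61 * 70 * 31 = 1 mod 81  <- first divisor giving 1
Order = 27

27


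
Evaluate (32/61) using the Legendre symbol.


p = 61 is prime, so compute (32/61) with the reciprocity algorithm (Jacobi-symbol steps: pull out 2s via (2/n), flip via reciprocity, reduce):
  pull out 2: (2/61) = -1  (since 61 mod 8 = 5)
  pull out 2: (2/61) = -1  (since 61 mod 8 = 5)
  pull out 2: (2/61) = -1  (since 61 mod 8 = 5)
  pull out 2: (2/61) = -1  (since 61 mod 8 = 5)
  pull out 2: (2/61) = -1  (since 61 mod 8 = 5)
  (1/61) = 1
Product of signs = -1
(32/61) = -1

-1


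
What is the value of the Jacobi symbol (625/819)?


Compute (625/819) via quadratic reciprocity:
  reciprocity: (625/819) -> +(819/625)
  reduce: (194/625)
  pull out 2: (2/625) = +1  (since 625 mod 8 = 1)
  reciprocity: (97/625) -> +(625/97)
  reduce: (43/97)
  reciprocity: (43/97) -> +(97/43)
  reduce: (11/43)
  reciprocity: (11/43) -> -(43/11)
  reduce: (10/11)
  pull out 2: (2/11) = -1  (since 11 mod 8 = 3)
  reciprocity: (5/11) -> +(11/5)
  reduce: (1/5)
  (1/5) = 1
Product of signs = 1

1


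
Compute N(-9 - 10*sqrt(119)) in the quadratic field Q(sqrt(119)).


N(a + b*sqrt(d)) = a^2 - d*b^2
= (-9)^2 - (119)*(-10)^2
= 81 - 11900
= -11819

-11819


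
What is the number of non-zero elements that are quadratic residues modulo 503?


For prime p, the number of non-zero quadratic residues is (p-1)/2.
= (503-1)/2
= 251

251


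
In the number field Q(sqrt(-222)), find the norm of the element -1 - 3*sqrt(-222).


N(a + b*sqrt(d)) = a^2 - d*b^2
= (-1)^2 - (-222)*(-3)^2
= 1 + 1998
= 1999

1999


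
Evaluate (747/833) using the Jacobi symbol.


Compute (747/833) via quadratic reciprocity:
  reciprocity: (747/833) -> +(833/747)
  reduce: (86/747)
  pull out 2: (2/747) = -1  (since 747 mod 8 = 3)
  reciprocity: (43/747) -> -(747/43)
  reduce: (16/43)
  pull out 2: (2/43) = -1  (since 43 mod 8 = 3)
  pull out 2: (2/43) = -1  (since 43 mod 8 = 3)
  pull out 2: (2/43) = -1  (since 43 mod 8 = 3)
  pull out 2: (2/43) = -1  (since 43 mod 8 = 3)
  (1/43) = 1
Product of signs = 1

1


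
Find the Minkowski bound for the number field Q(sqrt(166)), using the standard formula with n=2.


d = 166, d mod 4 = 2, so disc(K) = 4d = 664; |disc(K)| = 664
Real quadratic field, so n = 2, s = r2 = 0, r1 = 2
M = (n!/n^n) * (4/pi)^s * sqrt(|disc(K)|) = (2!/2^2) * (4/pi)^0 * sqrt(664)
= 0.5 * 1.000000 * 25.768197
= 12.8841

12.8841


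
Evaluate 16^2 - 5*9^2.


x^2 - d*y^2
= 16^2 - 5*9^2
= 256 - 405
= -149

-149


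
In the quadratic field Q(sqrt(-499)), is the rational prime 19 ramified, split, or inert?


K = Q(sqrt(-499)). Since d mod 4 = 1, disc(K) = -499.
Check p | disc: -499 mod 19 = 14.
p does not divide disc. Compute Legendre symbol (d/p):
14^((19-1)/2) mod 19 = -1
(d/p) = -1, so p is inert: (p) stays prime with e=1, f=2, g=1.
Therefore p is inert.

inert


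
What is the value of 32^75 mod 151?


p = 151 is prime and the exponent is (p-1)/2 = 75, so by Euler's criterion 32^75 = (32/151) = +1 or -1 mod 151.
Compute by square-and-multiply:
  75 = 64 + 8 + 2 + 1 (binary 1001011)
  Repeated squaring mod 151: 32^1 = 32, 32^2 = 118, 32^4 = 32, 32^8 = 118, 32^16 = 32, 32^32 = 118, 32^64 = 32
  32^75 = 32^64 * 32^8 * 32^2 * 32^1 = 32 * 118 * 118 * 32 mod 151
    32 * 118 = 3776 = 1 mod 151
    1 * 118 = 118 = 118 mod 151
    118 * 32 = 3776 = 1 mod 151
  32^75 = 1 mod 151
Result 1: 32 is a quadratic residue mod 151.
32^75 mod 151 = 1

1


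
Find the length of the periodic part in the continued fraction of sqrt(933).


Run the CF algorithm for sqrt(933).
a_0 = floor(sqrt(933)) = 30; set m_0=0, q_0=1.
Recurrence: m' = q*a - m,  q' = (d - m'^2)/q,  a' = floor((a_0 + m')/q').
  step 1: m=30, q=33, a=1
  step 2: m=3, q=28, a=1
  step 3: m=25, q=11, a=5
  step 4: m=30, q=3, a=20
  step 5: m=30, q=11, a=5
  step 6: m=25, q=28, a=1
  step 7: m=3, q=33, a=1
  step 8: m=30, q=1, a=60
a_8 = 2*a_0 = 60, so the period closes here.
sqrt(933) = [30; 1, 1, 5, 20, 5, 1, 1, 60]
Period length = 8

8


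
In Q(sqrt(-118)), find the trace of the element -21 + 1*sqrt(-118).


Tr(a + b*sqrt(d)) = (a + b*sqrt(d)) + (a - b*sqrt(d)) = 2a
= 2 * (-21)
= -42

-42


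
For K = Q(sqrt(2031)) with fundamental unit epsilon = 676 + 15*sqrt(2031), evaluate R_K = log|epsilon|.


epsilon = 676 + 15*sqrt(2031)
= 1351.9993
R = ln(1351.9993)
= 7.2093

7.2093


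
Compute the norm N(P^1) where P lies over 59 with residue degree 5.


N(P^a) = p^(a*f)
= 59^(1*5)
= 59^5
= 714924299

714924299


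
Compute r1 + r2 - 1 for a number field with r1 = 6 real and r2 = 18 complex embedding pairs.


By Dirichlet's unit theorem:
rank = r1 + r2 - 1
= 6 + 18 - 1
= 23

23


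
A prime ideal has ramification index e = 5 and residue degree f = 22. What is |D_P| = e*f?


|D_P| = e * f
= 5 * 22
= 110

110


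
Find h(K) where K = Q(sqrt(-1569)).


K = Q(sqrt(-1569)). d mod 4 = 3, so D = disc(K) = 4d = -6276
h(K) equals the number of primitive reduced positive-definite forms (a, b, c) = a*x^2 + b*x*y + c*y^2 with b^2 - 4ac = D,
where reduced means |b| <= a <= c, with b >= 0 whenever |b| = a or a = c, and primitive means gcd(a, b, c) = 1.
Reduced forces 3a^2 <= |D| = 6276, so 1 <= a <= 45; b must have the parity of D, and c = (b^2 - D)/(4a) must be an integer >= a.
Enumerate a = 1..45, b in [-a, a]:
  a=1: (1, 0, 1569)  [1]
  a=2: (2, 2, 785)  [1]
  a=3: (3, 0, 523)  [1]
  a=4: none
  a=5: (5, -2, 314), (5, 2, 314)  [2]
  a=6: (6, 6, 263)  [1]
  a=7..9: none
  a=10: (10, -2, 157), (10, 2, 157)  [2]
  a=11: (11, -4, 143), (11, 4, 143)  [2]
  a=12: none
  a=13: (13, -4, 121), (13, 4, 121)  [2]
  a=14: none
  a=15: (15, -12, 107), (15, 12, 107)  [2]
  a=16..21: none
  a=22: (22, -18, 75), (22, 18, 75)  [2]
  a=23: (23, -16, 71), (23, 16, 71)  [2]
  a=24: none
  a=25: (25, -18, 66), (25, 18, 66)  [2]
  a=26: (26, -22, 65), (26, 22, 65)  [2]
  a=27..29: none
  a=30: (30, -18, 55), (30, 18, 55)  [2]
  a=31..32: none
  a=33: (33, -18, 50), (33, 18, 50)  [2]
  a=34..38: none
  a=39: (39, -30, 46), (39, 30, 46)  [2]
  a=40..45: none
Total reduced forms: 1 + 1 + 1 + 2 + 1 + 2 + 2 + 2 + 2 + 2 + 2 + 2 + 2 + 2 + 2 + 2 = 28
h = 28

28


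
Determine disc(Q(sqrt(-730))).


For K = Q(sqrt(d)) with d squarefree: disc(K) = d if d = 1 mod 4, and disc(K) = 4d if d = 2 or 3 mod 4.
Here d = -730, and d mod 4 = 2.
d = 2 mod 4, not 1 (O_K = Z[sqrt(d)]), so disc(K) = 4d = 4 * (-730) = -2920

-2920


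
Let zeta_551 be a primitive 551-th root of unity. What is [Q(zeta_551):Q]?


The degree equals Euler's totient phi(551).
551 = 19 * 29
phi(551) = 504

504


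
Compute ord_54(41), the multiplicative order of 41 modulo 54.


We want ord_54(41), the smallest k >= 1 with 41^k = 1 mod 54.
n = 54 = 2 * 3^3, phi(54) = 18; the order divides phi(n).
Divisors of 18: 1, 2, 3, 6, 9, 18
Repeated squaring mod 54: 41^1 = 41, 41^2 = 7, 41^4 = 49, 41^8 = 25, 41^16 = 31
Test divisors in increasing order:
  k=1: 41^1 = 41 mod 54
  k=2: 41^2 = 7 mod 54
  k=3: 41^3 = 7 * 41 = 17 mod 54
  k=6: 41^6 = 49 * 7 = 19 mod 54
  k=9: 41^9 = 25 * 41 = 53 mod 54
  k=18: 41^18 = 31 * 7 = 1 mod 54  <- first divisor giving 1
Order = 18

18


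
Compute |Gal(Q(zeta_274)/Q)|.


|Gal(Q(zeta_274)/Q)| = phi(274)
= 136

136


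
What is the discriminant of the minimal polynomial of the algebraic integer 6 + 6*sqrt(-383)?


The element 6 + 6*sqrt(-383) has minimal polynomial:
x^2 - 12*x + 13824
Discriminant = (-12)^2 - 4*(13824)
= 144 - 55296
= -55152

-55152


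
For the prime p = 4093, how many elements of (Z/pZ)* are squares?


For prime p, the number of non-zero quadratic residues is (p-1)/2.
= (4093-1)/2
= 2046

2046


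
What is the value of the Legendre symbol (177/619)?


p = 619 is prime, so compute (177/619) with the reciprocity algorithm (Jacobi-symbol steps: pull out 2s via (2/n), flip via reciprocity, reduce):
  reciprocity: (177/619) -> +(619/177)
  reduce: (88/177)
  pull out 2: (2/177) = +1  (since 177 mod 8 = 1)
  pull out 2: (2/177) = +1  (since 177 mod 8 = 1)
  pull out 2: (2/177) = +1  (since 177 mod 8 = 1)
  reciprocity: (11/177) -> +(177/11)
  reduce: (1/11)
  (1/11) = 1
Product of signs = 1
(177/619) = 1

1


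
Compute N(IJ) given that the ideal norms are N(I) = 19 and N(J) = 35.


N(IJ) = N(I) * N(J)
= 19 * 35
= 665

665


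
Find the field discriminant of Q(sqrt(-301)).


For K = Q(sqrt(d)) with d squarefree: disc(K) = d if d = 1 mod 4, and disc(K) = 4d if d = 2 or 3 mod 4.
Here d = -301, and d mod 4 = 3.
d = 3 mod 4, not 1 (O_K = Z[sqrt(d)]), so disc(K) = 4d = 4 * (-301) = -1204

-1204


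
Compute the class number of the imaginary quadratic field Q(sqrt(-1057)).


K = Q(sqrt(-1057)). d mod 4 = 3, so D = disc(K) = 4d = -4228
h(K) equals the number of primitive reduced positive-definite forms (a, b, c) = a*x^2 + b*x*y + c*y^2 with b^2 - 4ac = D,
where reduced means |b| <= a <= c, with b >= 0 whenever |b| = a or a = c, and primitive means gcd(a, b, c) = 1.
Reduced forces 3a^2 <= |D| = 4228, so 1 <= a <= 37; b must have the parity of D, and c = (b^2 - D)/(4a) must be an integer >= a.
Enumerate a = 1..37, b in [-a, a]:
  a=1: (1, 0, 1057)  [1]
  a=2: (2, 2, 529)  [1]
  a=3..6: none
  a=7: (7, 0, 151)  [1]
  a=8..12: none
  a=13: (13, -6, 82), (13, 6, 82)  [2]
  a=14: (14, 14, 79)  [1]
  a=15..18: none
  a=19: (19, -16, 59), (19, 16, 59)  [2]
  a=20..22: none
  a=23: (23, -2, 46), (23, 2, 46)  [2]
  a=24..25: none
  a=26: (26, -6, 41), (26, 6, 41)  [2]
  a=27..28: none
  a=29: (29, -8, 37), (29, 8, 37)  [2]
  a=30: none
  a=31: (31, -22, 38), (31, 22, 38)  [2]
  a=32..37: none
Total reduced forms: 1 + 1 + 1 + 2 + 1 + 2 + 2 + 2 + 2 + 2 = 16
h = 16

16


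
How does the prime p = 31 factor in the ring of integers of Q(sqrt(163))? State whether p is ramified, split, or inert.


K = Q(sqrt(163)). Since d mod 4 = 3, disc(K) = 652.
Check p | disc: 652 mod 31 = 1.
p does not divide disc. Compute Legendre symbol (d/p):
8^((31-1)/2) mod 31 = 1
(d/p) = 1, so p splits: (p) = P*P' with e=1, f=1, g=2.
Therefore p is split.

split


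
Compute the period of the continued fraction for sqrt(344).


Run the CF algorithm for sqrt(344).
a_0 = floor(sqrt(344)) = 18; set m_0=0, q_0=1.
Recurrence: m' = q*a - m,  q' = (d - m'^2)/q,  a' = floor((a_0 + m')/q').
  step 1: m=18, q=20, a=1
  step 2: m=2, q=17, a=1
  step 3: m=15, q=7, a=4
  step 4: m=13, q=25, a=1
  step 5: m=12, q=8, a=3
  step 6: m=12, q=25, a=1
  step 7: m=13, q=7, a=4
  step 8: m=15, q=17, a=1
  step 9: m=2, q=20, a=1
  step 10: m=18, q=1, a=36
a_10 = 2*a_0 = 36, so the period closes here.
sqrt(344) = [18; 1, 1, 4, 1, 3, 1, 4, 1, 1, 36]
Period length = 10

10


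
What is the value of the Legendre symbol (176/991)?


p = 991 is prime, so compute (176/991) with the reciprocity algorithm (Jacobi-symbol steps: pull out 2s via (2/n), flip via reciprocity, reduce):
  pull out 2: (2/991) = +1  (since 991 mod 8 = 7)
  pull out 2: (2/991) = +1  (since 991 mod 8 = 7)
  pull out 2: (2/991) = +1  (since 991 mod 8 = 7)
  pull out 2: (2/991) = +1  (since 991 mod 8 = 7)
  reciprocity: (11/991) -> -(991/11)
  reduce: (1/11)
  (1/11) = 1
Product of signs = -1
(176/991) = -1

-1


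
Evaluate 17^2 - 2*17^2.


x^2 - d*y^2
= 17^2 - 2*17^2
= 289 - 578
= -289

-289


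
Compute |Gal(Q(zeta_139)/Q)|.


|Gal(Q(zeta_139)/Q)| = phi(139)
= 138

138


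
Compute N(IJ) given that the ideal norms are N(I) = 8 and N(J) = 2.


N(IJ) = N(I) * N(J)
= 8 * 2
= 16

16


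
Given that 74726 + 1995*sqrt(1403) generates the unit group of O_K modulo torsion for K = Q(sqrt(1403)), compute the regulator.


epsilon = 74726 + 1995*sqrt(1403)
= 149452.0000
R = ln(149452.0000)
= 11.9147

11.9147


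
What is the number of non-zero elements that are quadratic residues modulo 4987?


For prime p, the number of non-zero quadratic residues is (p-1)/2.
= (4987-1)/2
= 2493

2493


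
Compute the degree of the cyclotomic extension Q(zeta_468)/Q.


The degree equals Euler's totient phi(468).
468 = 2^2 * 3^2 * 13
phi(468) = 144

144


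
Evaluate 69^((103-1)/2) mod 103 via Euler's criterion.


p = 103 is prime and the exponent is (p-1)/2 = 51, so by Euler's criterion 69^51 = (69/103) = +1 or -1 mod 103.
Compute by square-and-multiply:
  51 = 32 + 16 + 2 + 1 (binary 110011)
  Repeated squaring mod 103: 69^1 = 69, 69^2 = 23, 69^4 = 14, 69^8 = 93, 69^16 = 100, 69^32 = 9
  69^51 = 69^32 * 69^16 * 69^2 * 69^1 = 9 * 100 * 23 * 69 mod 103
    9 * 100 = 900 = 76 mod 103
    76 * 23 = 1748 = 100 mod 103
    100 * 69 = 6900 = 102 mod 103
  69^51 = 102 mod 103
Result 102 = p - 1 = -1 mod 103: 69 is a quadratic non-residue mod 103. As a residue in [0, p-1] the value is 102.
69^51 mod 103 = 102

102


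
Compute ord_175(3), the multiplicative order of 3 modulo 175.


We want ord_175(3), the smallest k >= 1 with 3^k = 1 mod 175.
n = 175 = 5^2 * 7, phi(175) = 120; the order divides phi(n).
Divisors of 120: 1, 2, 3, 4, 5, 6, 8, 10, 12, 15, 20, 24, 30, 40, 60, 120
Repeated squaring mod 175: 3^1 = 3, 3^2 = 9, 3^4 = 81, 3^8 = 86, 3^16 = 46, 3^32 = 16, 3^64 = 81
Test divisors in increasing order:
  k=1: 3^1 = 3 mod 175
  k=2: 3^2 = 9 mod 175
  k=3: 3^3 = 9 * 3 = 27 mod 175
  k=4: 3^4 = 81 mod 175
  k=5: 3^5 = 81 * 3 = 68 mod 175
  k=6: 3^6 = 81 * 9 = 29 mod 175
  k=8: 3^8 = 86 mod 175
  k=10: 3^10 = 86 * 9 = 74 mod 175
  k=12: 3^12 = 86 * 81 = 141 mod 175
  k=15: 3^15 = 86 * 81 * 9 * 3 = 132 mod 175
  k=20: 3^20 = 46 * 81 = 51 mod 175
  k=24: 3^24 = 46 * 86 = 106 mod 175
  k=30: 3^30 = 46 * 86 * 81 * 9 = 99 mod 175
  k=40: 3^40 = 16 * 86 = 151 mod 175
  k=60: 3^60 = 16 * 46 * 86 * 81 = 1 mod 175  <- first divisor giving 1
Order = 60

60


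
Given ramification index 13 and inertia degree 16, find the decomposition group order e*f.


|D_P| = e * f
= 13 * 16
= 208

208


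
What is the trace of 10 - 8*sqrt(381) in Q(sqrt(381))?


Tr(a + b*sqrt(d)) = (a + b*sqrt(d)) + (a - b*sqrt(d)) = 2a
= 2 * (10)
= 20

20


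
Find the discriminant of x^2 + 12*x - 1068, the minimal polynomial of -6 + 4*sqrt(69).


The element -6 + 4*sqrt(69) has minimal polynomial:
x^2 + 12*x - 1068
Discriminant = (12)^2 - 4*(-1068)
= 144 + 4272
= 4416

4416


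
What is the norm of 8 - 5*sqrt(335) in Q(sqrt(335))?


N(a + b*sqrt(d)) = a^2 - d*b^2
= (8)^2 - (335)*(-5)^2
= 64 - 8375
= -8311

-8311


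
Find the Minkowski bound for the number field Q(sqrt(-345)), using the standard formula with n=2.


d = -345, d mod 4 = 3, so disc(K) = 4d = -1380; |disc(K)| = 1380
Imaginary quadratic field, so n = 2, s = r2 = 1, r1 = 0
M = (n!/n^n) * (4/pi)^s * sqrt(|disc(K)|) = (2!/2^2) * (4/pi)^1 * sqrt(1380)
= 0.5 * 1.273240 * 37.148351
= 23.6494

23.6494


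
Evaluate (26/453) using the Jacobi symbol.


Compute (26/453) via quadratic reciprocity:
  pull out 2: (2/453) = -1  (since 453 mod 8 = 5)
  reciprocity: (13/453) -> +(453/13)
  reduce: (11/13)
  reciprocity: (11/13) -> +(13/11)
  reduce: (2/11)
  pull out 2: (2/11) = -1  (since 11 mod 8 = 3)
  (1/11) = 1
Product of signs = 1

1


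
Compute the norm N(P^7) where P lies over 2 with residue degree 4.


N(P^a) = p^(a*f)
= 2^(7*4)
= 2^28
= 268435456

268435456


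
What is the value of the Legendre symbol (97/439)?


p = 439 is prime, so compute (97/439) with the reciprocity algorithm (Jacobi-symbol steps: pull out 2s via (2/n), flip via reciprocity, reduce):
  reciprocity: (97/439) -> +(439/97)
  reduce: (51/97)
  reciprocity: (51/97) -> +(97/51)
  reduce: (46/51)
  pull out 2: (2/51) = -1  (since 51 mod 8 = 3)
  reciprocity: (23/51) -> -(51/23)
  reduce: (5/23)
  reciprocity: (5/23) -> +(23/5)
  reduce: (3/5)
  reciprocity: (3/5) -> +(5/3)
  reduce: (2/3)
  pull out 2: (2/3) = -1  (since 3 mod 8 = 3)
  (1/3) = 1
Product of signs = -1
(97/439) = -1

-1


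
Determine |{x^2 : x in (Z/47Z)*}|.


For prime p, the number of non-zero quadratic residues is (p-1)/2.
= (47-1)/2
= 23

23


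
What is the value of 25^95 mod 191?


p = 191 is prime and the exponent is (p-1)/2 = 95, so by Euler's criterion 25^95 = (25/191) = +1 or -1 mod 191.
Compute by square-and-multiply:
  95 = 64 + 16 + 8 + 4 + 2 + 1 (binary 1011111)
  Repeated squaring mod 191: 25^1 = 25, 25^2 = 52, 25^4 = 30, 25^8 = 136, 25^16 = 160, 25^32 = 6, 25^64 = 36
  25^95 = 25^64 * 25^16 * 25^8 * 25^4 * 25^2 * 25^1 = 36 * 160 * 136 * 30 * 52 * 25 mod 191
    36 * 160 = 5760 = 30 mod 191
    30 * 136 = 4080 = 69 mod 191
    69 * 30 = 2070 = 160 mod 191
    160 * 52 = 8320 = 107 mod 191
    107 * 25 = 2675 = 1 mod 191
  25^95 = 1 mod 191
Result 1: 25 is a quadratic residue mod 191.
25^95 mod 191 = 1

1


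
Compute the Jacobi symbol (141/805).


Compute (141/805) via quadratic reciprocity:
  reciprocity: (141/805) -> +(805/141)
  reduce: (100/141)
  pull out 2: (2/141) = -1  (since 141 mod 8 = 5)
  pull out 2: (2/141) = -1  (since 141 mod 8 = 5)
  reciprocity: (25/141) -> +(141/25)
  reduce: (16/25)
  pull out 2: (2/25) = +1  (since 25 mod 8 = 1)
  pull out 2: (2/25) = +1  (since 25 mod 8 = 1)
  pull out 2: (2/25) = +1  (since 25 mod 8 = 1)
  pull out 2: (2/25) = +1  (since 25 mod 8 = 1)
  (1/25) = 1
Product of signs = 1

1


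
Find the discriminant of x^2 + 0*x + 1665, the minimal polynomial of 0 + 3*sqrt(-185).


The element 0 + 3*sqrt(-185) has minimal polynomial:
x^2 + 0*x + 1665
Discriminant = (0)^2 - 4*(1665)
= 0 - 6660
= -6660

-6660


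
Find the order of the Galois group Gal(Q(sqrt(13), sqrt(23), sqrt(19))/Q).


The 3 square roots of distinct primes are multiplicatively independent over Q,
so [K:Q] = 2^3 and Gal(K/Q) is isomorphic to (Z/2Z)^3.
|Gal| = 2^3 = 8

8


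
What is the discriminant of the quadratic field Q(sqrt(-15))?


For K = Q(sqrt(d)) with d squarefree: disc(K) = d if d = 1 mod 4, and disc(K) = 4d if d = 2 or 3 mod 4.
Here d = -15, and d mod 4 = 1.
d = 1 mod 4 (O_K = Z[(1+sqrt(d))/2]), so disc(K) = d = -15

-15


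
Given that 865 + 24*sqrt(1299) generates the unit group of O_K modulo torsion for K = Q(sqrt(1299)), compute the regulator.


epsilon = 865 + 24*sqrt(1299)
= 1729.9994
R = ln(1729.9994)
= 7.4559

7.4559


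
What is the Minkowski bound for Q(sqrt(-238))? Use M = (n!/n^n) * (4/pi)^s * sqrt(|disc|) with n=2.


d = -238, d mod 4 = 2, so disc(K) = 4d = -952; |disc(K)| = 952
Imaginary quadratic field, so n = 2, s = r2 = 1, r1 = 0
M = (n!/n^n) * (4/pi)^s * sqrt(|disc(K)|) = (2!/2^2) * (4/pi)^1 * sqrt(952)
= 0.5 * 1.273240 * 30.854497
= 19.6426

19.6426


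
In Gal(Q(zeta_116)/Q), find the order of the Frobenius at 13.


The Frobenius at p in Gal(Q(zeta_n)/Q) = (Z/nZ)* is the class of p, so its order is ord_116(13), the smallest k >= 1 with 13^k = 1 mod 116.
n = 116 = 2^2 * 29, phi(116) = 56; the order divides phi(n).
Divisors of 56: 1, 2, 4, 7, 8, 14, 28, 56
Repeated squaring mod 116: 13^1 = 13, 13^2 = 53, 13^4 = 25, 13^8 = 45, 13^16 = 53, 13^32 = 25
Test divisors in increasing order:
  k=1: 13^1 = 13 mod 116
  k=2: 13^2 = 53 mod 116
  k=4: 13^4 = 25 mod 116
  k=7: 13^7 = 25 * 53 * 13 = 57 mod 116
  k=8: 13^8 = 45 mod 116
  k=14: 13^14 = 45 * 25 * 53 = 1 mod 116  <- first divisor giving 1
Order = 14

14


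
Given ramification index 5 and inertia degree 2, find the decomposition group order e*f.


|D_P| = e * f
= 5 * 2
= 10

10


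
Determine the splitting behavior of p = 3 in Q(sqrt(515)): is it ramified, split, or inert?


K = Q(sqrt(515)). Since d mod 4 = 3, disc(K) = 2060.
Check p | disc: 2060 mod 3 = 2.
p does not divide disc. Compute Legendre symbol (d/p):
2^((3-1)/2) mod 3 = -1
(d/p) = -1, so p is inert: (p) stays prime with e=1, f=2, g=1.
Therefore p is inert.

inert


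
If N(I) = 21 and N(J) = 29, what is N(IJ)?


N(IJ) = N(I) * N(J)
= 21 * 29
= 609

609


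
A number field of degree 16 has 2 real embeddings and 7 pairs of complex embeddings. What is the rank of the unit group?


By Dirichlet's unit theorem:
rank = r1 + r2 - 1
= 2 + 7 - 1
= 8

8


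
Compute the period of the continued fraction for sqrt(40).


Run the CF algorithm for sqrt(40).
a_0 = floor(sqrt(40)) = 6; set m_0=0, q_0=1.
Recurrence: m' = q*a - m,  q' = (d - m'^2)/q,  a' = floor((a_0 + m')/q').
  step 1: m=6, q=4, a=3
  step 2: m=6, q=1, a=12
a_2 = 2*a_0 = 12, so the period closes here.
sqrt(40) = [6; 3, 12]
Period length = 2

2


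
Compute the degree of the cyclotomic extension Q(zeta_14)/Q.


The degree equals Euler's totient phi(14).
14 = 2 * 7
phi(14) = 6

6
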